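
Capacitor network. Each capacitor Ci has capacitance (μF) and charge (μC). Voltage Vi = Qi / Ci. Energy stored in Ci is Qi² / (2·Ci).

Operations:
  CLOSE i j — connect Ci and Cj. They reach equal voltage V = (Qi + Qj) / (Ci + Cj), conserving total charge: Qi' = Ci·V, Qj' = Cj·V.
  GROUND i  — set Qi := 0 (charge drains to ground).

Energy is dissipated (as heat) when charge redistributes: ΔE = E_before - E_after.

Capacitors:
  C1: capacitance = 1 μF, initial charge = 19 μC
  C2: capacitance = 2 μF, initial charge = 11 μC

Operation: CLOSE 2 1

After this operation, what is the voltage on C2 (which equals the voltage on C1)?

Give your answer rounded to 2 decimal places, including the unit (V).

Initial: C1(1μF, Q=19μC, V=19.00V), C2(2μF, Q=11μC, V=5.50V)
Op 1: CLOSE 2-1: Q_total=30.00, C_total=3.00, V=10.00; Q2=20.00, Q1=10.00; dissipated=60.750

Answer: 10.00 V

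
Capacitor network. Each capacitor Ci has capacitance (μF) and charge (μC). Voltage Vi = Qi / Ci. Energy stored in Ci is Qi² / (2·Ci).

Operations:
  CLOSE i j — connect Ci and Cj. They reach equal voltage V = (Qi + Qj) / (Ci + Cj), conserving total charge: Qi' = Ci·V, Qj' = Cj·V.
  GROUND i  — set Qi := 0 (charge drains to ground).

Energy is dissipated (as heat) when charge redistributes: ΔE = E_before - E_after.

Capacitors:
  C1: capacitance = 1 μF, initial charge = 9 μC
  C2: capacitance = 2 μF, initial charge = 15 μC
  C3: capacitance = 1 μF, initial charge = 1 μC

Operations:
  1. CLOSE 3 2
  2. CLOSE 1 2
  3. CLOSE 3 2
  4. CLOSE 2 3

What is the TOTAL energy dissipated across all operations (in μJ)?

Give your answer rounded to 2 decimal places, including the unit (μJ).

Answer: 19.06 μJ

Derivation:
Initial: C1(1μF, Q=9μC, V=9.00V), C2(2μF, Q=15μC, V=7.50V), C3(1μF, Q=1μC, V=1.00V)
Op 1: CLOSE 3-2: Q_total=16.00, C_total=3.00, V=5.33; Q3=5.33, Q2=10.67; dissipated=14.083
Op 2: CLOSE 1-2: Q_total=19.67, C_total=3.00, V=6.56; Q1=6.56, Q2=13.11; dissipated=4.481
Op 3: CLOSE 3-2: Q_total=18.44, C_total=3.00, V=6.15; Q3=6.15, Q2=12.30; dissipated=0.498
Op 4: CLOSE 2-3: Q_total=18.44, C_total=3.00, V=6.15; Q2=12.30, Q3=6.15; dissipated=0.000
Total dissipated: 19.063 μJ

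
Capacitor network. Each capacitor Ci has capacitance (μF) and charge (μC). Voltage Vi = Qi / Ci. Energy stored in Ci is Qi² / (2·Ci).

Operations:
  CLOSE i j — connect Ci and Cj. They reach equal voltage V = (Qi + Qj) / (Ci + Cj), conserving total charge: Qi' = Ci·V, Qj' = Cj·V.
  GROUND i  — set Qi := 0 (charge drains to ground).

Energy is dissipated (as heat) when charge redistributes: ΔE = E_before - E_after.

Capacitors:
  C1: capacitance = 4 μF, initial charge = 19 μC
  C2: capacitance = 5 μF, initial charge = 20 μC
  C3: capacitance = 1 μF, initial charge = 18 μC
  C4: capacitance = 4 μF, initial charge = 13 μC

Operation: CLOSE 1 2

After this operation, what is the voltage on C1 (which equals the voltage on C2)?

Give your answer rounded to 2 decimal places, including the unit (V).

Answer: 4.33 V

Derivation:
Initial: C1(4μF, Q=19μC, V=4.75V), C2(5μF, Q=20μC, V=4.00V), C3(1μF, Q=18μC, V=18.00V), C4(4μF, Q=13μC, V=3.25V)
Op 1: CLOSE 1-2: Q_total=39.00, C_total=9.00, V=4.33; Q1=17.33, Q2=21.67; dissipated=0.625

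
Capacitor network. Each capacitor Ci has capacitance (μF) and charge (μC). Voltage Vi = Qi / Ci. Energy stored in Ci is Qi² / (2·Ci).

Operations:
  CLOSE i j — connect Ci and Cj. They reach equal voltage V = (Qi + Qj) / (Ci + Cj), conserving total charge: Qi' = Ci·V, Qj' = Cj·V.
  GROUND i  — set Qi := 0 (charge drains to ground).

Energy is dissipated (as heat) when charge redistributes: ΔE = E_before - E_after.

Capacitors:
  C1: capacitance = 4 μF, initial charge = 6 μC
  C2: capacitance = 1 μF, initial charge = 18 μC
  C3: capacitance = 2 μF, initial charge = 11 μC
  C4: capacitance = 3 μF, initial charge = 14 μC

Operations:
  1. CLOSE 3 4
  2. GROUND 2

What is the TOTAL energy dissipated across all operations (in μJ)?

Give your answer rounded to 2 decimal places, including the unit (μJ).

Initial: C1(4μF, Q=6μC, V=1.50V), C2(1μF, Q=18μC, V=18.00V), C3(2μF, Q=11μC, V=5.50V), C4(3μF, Q=14μC, V=4.67V)
Op 1: CLOSE 3-4: Q_total=25.00, C_total=5.00, V=5.00; Q3=10.00, Q4=15.00; dissipated=0.417
Op 2: GROUND 2: Q2=0; energy lost=162.000
Total dissipated: 162.417 μJ

Answer: 162.42 μJ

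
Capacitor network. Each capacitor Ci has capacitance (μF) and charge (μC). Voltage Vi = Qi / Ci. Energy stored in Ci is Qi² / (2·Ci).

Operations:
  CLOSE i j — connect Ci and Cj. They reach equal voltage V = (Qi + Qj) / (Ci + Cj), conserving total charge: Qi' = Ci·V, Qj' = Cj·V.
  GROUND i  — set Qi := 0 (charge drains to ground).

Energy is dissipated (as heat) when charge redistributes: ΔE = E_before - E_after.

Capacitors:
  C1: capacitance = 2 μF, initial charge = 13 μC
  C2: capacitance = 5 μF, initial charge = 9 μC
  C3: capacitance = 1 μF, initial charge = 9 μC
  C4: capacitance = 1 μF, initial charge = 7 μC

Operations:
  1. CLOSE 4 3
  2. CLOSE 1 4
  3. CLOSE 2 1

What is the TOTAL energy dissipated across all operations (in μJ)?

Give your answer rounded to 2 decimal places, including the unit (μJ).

Initial: C1(2μF, Q=13μC, V=6.50V), C2(5μF, Q=9μC, V=1.80V), C3(1μF, Q=9μC, V=9.00V), C4(1μF, Q=7μC, V=7.00V)
Op 1: CLOSE 4-3: Q_total=16.00, C_total=2.00, V=8.00; Q4=8.00, Q3=8.00; dissipated=1.000
Op 2: CLOSE 1-4: Q_total=21.00, C_total=3.00, V=7.00; Q1=14.00, Q4=7.00; dissipated=0.750
Op 3: CLOSE 2-1: Q_total=23.00, C_total=7.00, V=3.29; Q2=16.43, Q1=6.57; dissipated=19.314
Total dissipated: 21.064 μJ

Answer: 21.06 μJ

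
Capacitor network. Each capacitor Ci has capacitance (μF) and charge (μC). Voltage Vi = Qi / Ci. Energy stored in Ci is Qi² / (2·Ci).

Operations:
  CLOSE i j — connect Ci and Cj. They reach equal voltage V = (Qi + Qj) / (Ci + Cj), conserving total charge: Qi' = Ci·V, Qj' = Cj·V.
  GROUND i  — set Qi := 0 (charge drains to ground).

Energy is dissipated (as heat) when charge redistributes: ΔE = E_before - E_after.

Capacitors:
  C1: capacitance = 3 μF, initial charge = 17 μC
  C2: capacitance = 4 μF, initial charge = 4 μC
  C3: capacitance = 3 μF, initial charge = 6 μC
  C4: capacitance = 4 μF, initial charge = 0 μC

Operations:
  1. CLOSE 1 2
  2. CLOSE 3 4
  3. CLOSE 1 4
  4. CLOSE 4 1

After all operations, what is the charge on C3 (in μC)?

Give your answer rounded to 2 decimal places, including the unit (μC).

Initial: C1(3μF, Q=17μC, V=5.67V), C2(4μF, Q=4μC, V=1.00V), C3(3μF, Q=6μC, V=2.00V), C4(4μF, Q=0μC, V=0.00V)
Op 1: CLOSE 1-2: Q_total=21.00, C_total=7.00, V=3.00; Q1=9.00, Q2=12.00; dissipated=18.667
Op 2: CLOSE 3-4: Q_total=6.00, C_total=7.00, V=0.86; Q3=2.57, Q4=3.43; dissipated=3.429
Op 3: CLOSE 1-4: Q_total=12.43, C_total=7.00, V=1.78; Q1=5.33, Q4=7.10; dissipated=3.936
Op 4: CLOSE 4-1: Q_total=12.43, C_total=7.00, V=1.78; Q4=7.10, Q1=5.33; dissipated=0.000
Final charges: Q1=5.33, Q2=12.00, Q3=2.57, Q4=7.10

Answer: 2.57 μC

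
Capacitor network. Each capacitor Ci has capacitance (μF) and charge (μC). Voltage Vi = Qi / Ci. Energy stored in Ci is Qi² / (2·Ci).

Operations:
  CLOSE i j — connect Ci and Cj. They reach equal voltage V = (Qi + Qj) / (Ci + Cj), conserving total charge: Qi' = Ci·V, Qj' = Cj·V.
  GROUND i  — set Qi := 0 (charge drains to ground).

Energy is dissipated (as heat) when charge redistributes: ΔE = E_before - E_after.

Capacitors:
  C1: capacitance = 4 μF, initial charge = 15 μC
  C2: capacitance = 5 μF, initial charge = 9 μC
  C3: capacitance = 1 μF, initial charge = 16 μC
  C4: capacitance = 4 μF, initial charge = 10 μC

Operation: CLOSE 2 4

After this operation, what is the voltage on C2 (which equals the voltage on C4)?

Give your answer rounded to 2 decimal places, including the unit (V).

Answer: 2.11 V

Derivation:
Initial: C1(4μF, Q=15μC, V=3.75V), C2(5μF, Q=9μC, V=1.80V), C3(1μF, Q=16μC, V=16.00V), C4(4μF, Q=10μC, V=2.50V)
Op 1: CLOSE 2-4: Q_total=19.00, C_total=9.00, V=2.11; Q2=10.56, Q4=8.44; dissipated=0.544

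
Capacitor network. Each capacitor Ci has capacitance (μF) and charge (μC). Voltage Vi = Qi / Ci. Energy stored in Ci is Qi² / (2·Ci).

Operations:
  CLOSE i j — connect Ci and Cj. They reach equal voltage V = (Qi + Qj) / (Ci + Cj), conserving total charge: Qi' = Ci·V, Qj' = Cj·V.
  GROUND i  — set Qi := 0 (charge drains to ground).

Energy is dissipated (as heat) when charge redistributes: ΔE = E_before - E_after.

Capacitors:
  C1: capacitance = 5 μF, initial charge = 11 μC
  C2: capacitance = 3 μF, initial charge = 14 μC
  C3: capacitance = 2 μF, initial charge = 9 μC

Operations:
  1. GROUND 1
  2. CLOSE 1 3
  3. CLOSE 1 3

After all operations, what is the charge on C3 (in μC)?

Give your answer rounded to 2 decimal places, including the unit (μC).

Answer: 2.57 μC

Derivation:
Initial: C1(5μF, Q=11μC, V=2.20V), C2(3μF, Q=14μC, V=4.67V), C3(2μF, Q=9μC, V=4.50V)
Op 1: GROUND 1: Q1=0; energy lost=12.100
Op 2: CLOSE 1-3: Q_total=9.00, C_total=7.00, V=1.29; Q1=6.43, Q3=2.57; dissipated=14.464
Op 3: CLOSE 1-3: Q_total=9.00, C_total=7.00, V=1.29; Q1=6.43, Q3=2.57; dissipated=0.000
Final charges: Q1=6.43, Q2=14.00, Q3=2.57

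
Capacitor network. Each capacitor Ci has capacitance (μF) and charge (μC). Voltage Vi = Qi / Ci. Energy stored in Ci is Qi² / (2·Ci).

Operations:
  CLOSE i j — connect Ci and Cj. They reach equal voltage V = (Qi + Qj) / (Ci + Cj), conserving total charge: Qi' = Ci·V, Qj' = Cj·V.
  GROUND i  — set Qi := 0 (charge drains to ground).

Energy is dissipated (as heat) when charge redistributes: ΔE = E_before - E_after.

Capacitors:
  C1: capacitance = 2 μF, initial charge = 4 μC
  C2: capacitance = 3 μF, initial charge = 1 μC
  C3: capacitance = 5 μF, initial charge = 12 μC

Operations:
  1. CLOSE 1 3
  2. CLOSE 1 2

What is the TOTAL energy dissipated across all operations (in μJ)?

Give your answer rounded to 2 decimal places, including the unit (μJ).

Answer: 2.40 μJ

Derivation:
Initial: C1(2μF, Q=4μC, V=2.00V), C2(3μF, Q=1μC, V=0.33V), C3(5μF, Q=12μC, V=2.40V)
Op 1: CLOSE 1-3: Q_total=16.00, C_total=7.00, V=2.29; Q1=4.57, Q3=11.43; dissipated=0.114
Op 2: CLOSE 1-2: Q_total=5.57, C_total=5.00, V=1.11; Q1=2.23, Q2=3.34; dissipated=2.287
Total dissipated: 2.401 μJ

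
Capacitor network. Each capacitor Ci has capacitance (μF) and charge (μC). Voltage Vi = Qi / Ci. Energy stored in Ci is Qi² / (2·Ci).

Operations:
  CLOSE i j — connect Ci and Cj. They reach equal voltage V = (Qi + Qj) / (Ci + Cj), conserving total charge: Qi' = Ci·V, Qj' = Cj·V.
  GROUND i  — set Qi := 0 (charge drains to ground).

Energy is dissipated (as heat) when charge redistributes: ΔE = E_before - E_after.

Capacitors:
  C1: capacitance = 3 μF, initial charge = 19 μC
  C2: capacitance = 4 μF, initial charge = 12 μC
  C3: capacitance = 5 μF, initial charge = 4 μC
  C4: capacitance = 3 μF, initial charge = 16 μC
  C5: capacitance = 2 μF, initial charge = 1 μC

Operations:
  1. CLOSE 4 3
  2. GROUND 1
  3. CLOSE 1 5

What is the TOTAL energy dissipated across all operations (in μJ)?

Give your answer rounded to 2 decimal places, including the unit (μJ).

Answer: 79.58 μJ

Derivation:
Initial: C1(3μF, Q=19μC, V=6.33V), C2(4μF, Q=12μC, V=3.00V), C3(5μF, Q=4μC, V=0.80V), C4(3μF, Q=16μC, V=5.33V), C5(2μF, Q=1μC, V=0.50V)
Op 1: CLOSE 4-3: Q_total=20.00, C_total=8.00, V=2.50; Q4=7.50, Q3=12.50; dissipated=19.267
Op 2: GROUND 1: Q1=0; energy lost=60.167
Op 3: CLOSE 1-5: Q_total=1.00, C_total=5.00, V=0.20; Q1=0.60, Q5=0.40; dissipated=0.150
Total dissipated: 79.583 μJ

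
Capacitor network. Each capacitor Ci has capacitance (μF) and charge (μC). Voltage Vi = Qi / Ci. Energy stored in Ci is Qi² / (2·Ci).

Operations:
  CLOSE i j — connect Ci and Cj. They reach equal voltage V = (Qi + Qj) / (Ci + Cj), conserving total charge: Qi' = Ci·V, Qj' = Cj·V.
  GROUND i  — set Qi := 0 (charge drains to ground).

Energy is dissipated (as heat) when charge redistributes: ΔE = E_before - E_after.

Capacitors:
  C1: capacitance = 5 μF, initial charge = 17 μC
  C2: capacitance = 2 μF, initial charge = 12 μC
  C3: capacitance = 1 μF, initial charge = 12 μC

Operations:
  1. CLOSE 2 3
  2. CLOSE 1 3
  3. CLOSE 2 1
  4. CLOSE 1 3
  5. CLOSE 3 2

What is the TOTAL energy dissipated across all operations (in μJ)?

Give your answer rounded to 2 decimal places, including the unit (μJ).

Initial: C1(5μF, Q=17μC, V=3.40V), C2(2μF, Q=12μC, V=6.00V), C3(1μF, Q=12μC, V=12.00V)
Op 1: CLOSE 2-3: Q_total=24.00, C_total=3.00, V=8.00; Q2=16.00, Q3=8.00; dissipated=12.000
Op 2: CLOSE 1-3: Q_total=25.00, C_total=6.00, V=4.17; Q1=20.83, Q3=4.17; dissipated=8.817
Op 3: CLOSE 2-1: Q_total=36.83, C_total=7.00, V=5.26; Q2=10.52, Q1=26.31; dissipated=10.496
Op 4: CLOSE 1-3: Q_total=30.48, C_total=6.00, V=5.08; Q1=25.40, Q3=5.08; dissipated=0.500
Op 5: CLOSE 3-2: Q_total=15.60, C_total=3.00, V=5.20; Q3=5.20, Q2=10.40; dissipated=0.011
Total dissipated: 31.824 μJ

Answer: 31.82 μJ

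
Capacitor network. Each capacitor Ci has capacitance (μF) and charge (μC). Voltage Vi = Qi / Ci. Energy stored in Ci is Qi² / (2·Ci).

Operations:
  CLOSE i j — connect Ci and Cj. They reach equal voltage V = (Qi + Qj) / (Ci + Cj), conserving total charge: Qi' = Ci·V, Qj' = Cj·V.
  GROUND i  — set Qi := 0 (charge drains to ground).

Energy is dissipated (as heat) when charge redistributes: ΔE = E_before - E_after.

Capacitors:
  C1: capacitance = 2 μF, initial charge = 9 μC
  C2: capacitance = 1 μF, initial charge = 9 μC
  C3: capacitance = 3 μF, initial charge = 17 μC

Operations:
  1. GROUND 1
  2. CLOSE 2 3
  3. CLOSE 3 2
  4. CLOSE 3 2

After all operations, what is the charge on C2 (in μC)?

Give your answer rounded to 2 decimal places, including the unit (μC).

Answer: 6.50 μC

Derivation:
Initial: C1(2μF, Q=9μC, V=4.50V), C2(1μF, Q=9μC, V=9.00V), C3(3μF, Q=17μC, V=5.67V)
Op 1: GROUND 1: Q1=0; energy lost=20.250
Op 2: CLOSE 2-3: Q_total=26.00, C_total=4.00, V=6.50; Q2=6.50, Q3=19.50; dissipated=4.167
Op 3: CLOSE 3-2: Q_total=26.00, C_total=4.00, V=6.50; Q3=19.50, Q2=6.50; dissipated=0.000
Op 4: CLOSE 3-2: Q_total=26.00, C_total=4.00, V=6.50; Q3=19.50, Q2=6.50; dissipated=0.000
Final charges: Q1=0.00, Q2=6.50, Q3=19.50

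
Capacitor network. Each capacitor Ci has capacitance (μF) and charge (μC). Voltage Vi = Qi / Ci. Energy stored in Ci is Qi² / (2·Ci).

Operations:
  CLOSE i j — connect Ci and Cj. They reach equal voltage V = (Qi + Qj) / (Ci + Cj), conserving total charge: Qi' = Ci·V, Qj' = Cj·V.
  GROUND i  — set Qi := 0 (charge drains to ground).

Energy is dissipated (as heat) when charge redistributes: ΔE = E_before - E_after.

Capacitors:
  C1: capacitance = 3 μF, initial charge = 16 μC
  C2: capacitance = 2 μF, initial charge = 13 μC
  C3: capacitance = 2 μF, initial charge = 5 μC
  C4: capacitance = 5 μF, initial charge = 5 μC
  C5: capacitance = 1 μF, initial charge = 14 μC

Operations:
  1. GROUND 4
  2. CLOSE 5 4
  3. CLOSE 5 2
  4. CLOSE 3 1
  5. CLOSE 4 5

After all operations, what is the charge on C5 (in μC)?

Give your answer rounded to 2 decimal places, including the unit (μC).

Answer: 2.80 μC

Derivation:
Initial: C1(3μF, Q=16μC, V=5.33V), C2(2μF, Q=13μC, V=6.50V), C3(2μF, Q=5μC, V=2.50V), C4(5μF, Q=5μC, V=1.00V), C5(1μF, Q=14μC, V=14.00V)
Op 1: GROUND 4: Q4=0; energy lost=2.500
Op 2: CLOSE 5-4: Q_total=14.00, C_total=6.00, V=2.33; Q5=2.33, Q4=11.67; dissipated=81.667
Op 3: CLOSE 5-2: Q_total=15.33, C_total=3.00, V=5.11; Q5=5.11, Q2=10.22; dissipated=5.787
Op 4: CLOSE 3-1: Q_total=21.00, C_total=5.00, V=4.20; Q3=8.40, Q1=12.60; dissipated=4.817
Op 5: CLOSE 4-5: Q_total=16.78, C_total=6.00, V=2.80; Q4=13.98, Q5=2.80; dissipated=3.215
Final charges: Q1=12.60, Q2=10.22, Q3=8.40, Q4=13.98, Q5=2.80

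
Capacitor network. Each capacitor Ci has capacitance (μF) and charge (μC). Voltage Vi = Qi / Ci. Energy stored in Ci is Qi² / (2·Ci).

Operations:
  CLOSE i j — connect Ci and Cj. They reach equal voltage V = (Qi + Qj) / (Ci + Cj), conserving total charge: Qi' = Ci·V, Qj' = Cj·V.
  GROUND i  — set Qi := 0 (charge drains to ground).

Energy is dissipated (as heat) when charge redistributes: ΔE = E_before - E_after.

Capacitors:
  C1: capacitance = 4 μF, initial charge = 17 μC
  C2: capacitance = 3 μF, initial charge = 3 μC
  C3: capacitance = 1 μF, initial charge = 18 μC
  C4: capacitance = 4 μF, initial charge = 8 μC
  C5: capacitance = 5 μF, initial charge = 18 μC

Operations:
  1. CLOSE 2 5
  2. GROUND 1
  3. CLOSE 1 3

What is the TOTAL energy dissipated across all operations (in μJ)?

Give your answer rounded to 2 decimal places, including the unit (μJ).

Initial: C1(4μF, Q=17μC, V=4.25V), C2(3μF, Q=3μC, V=1.00V), C3(1μF, Q=18μC, V=18.00V), C4(4μF, Q=8μC, V=2.00V), C5(5μF, Q=18μC, V=3.60V)
Op 1: CLOSE 2-5: Q_total=21.00, C_total=8.00, V=2.62; Q2=7.88, Q5=13.12; dissipated=6.338
Op 2: GROUND 1: Q1=0; energy lost=36.125
Op 3: CLOSE 1-3: Q_total=18.00, C_total=5.00, V=3.60; Q1=14.40, Q3=3.60; dissipated=129.600
Total dissipated: 172.062 μJ

Answer: 172.06 μJ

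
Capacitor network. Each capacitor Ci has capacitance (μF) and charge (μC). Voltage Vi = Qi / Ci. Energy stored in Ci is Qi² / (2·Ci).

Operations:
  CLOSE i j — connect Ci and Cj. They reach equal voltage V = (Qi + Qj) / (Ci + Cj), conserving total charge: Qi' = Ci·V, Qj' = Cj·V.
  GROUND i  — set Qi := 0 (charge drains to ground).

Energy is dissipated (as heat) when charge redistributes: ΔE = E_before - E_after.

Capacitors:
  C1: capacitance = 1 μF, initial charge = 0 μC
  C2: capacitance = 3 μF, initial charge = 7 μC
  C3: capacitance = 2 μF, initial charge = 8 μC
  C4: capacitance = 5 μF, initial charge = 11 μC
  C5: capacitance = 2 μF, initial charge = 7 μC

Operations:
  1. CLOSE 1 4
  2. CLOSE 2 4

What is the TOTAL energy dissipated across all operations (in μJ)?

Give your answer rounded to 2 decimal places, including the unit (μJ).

Answer: 2.25 μJ

Derivation:
Initial: C1(1μF, Q=0μC, V=0.00V), C2(3μF, Q=7μC, V=2.33V), C3(2μF, Q=8μC, V=4.00V), C4(5μF, Q=11μC, V=2.20V), C5(2μF, Q=7μC, V=3.50V)
Op 1: CLOSE 1-4: Q_total=11.00, C_total=6.00, V=1.83; Q1=1.83, Q4=9.17; dissipated=2.017
Op 2: CLOSE 2-4: Q_total=16.17, C_total=8.00, V=2.02; Q2=6.06, Q4=10.10; dissipated=0.234
Total dissipated: 2.251 μJ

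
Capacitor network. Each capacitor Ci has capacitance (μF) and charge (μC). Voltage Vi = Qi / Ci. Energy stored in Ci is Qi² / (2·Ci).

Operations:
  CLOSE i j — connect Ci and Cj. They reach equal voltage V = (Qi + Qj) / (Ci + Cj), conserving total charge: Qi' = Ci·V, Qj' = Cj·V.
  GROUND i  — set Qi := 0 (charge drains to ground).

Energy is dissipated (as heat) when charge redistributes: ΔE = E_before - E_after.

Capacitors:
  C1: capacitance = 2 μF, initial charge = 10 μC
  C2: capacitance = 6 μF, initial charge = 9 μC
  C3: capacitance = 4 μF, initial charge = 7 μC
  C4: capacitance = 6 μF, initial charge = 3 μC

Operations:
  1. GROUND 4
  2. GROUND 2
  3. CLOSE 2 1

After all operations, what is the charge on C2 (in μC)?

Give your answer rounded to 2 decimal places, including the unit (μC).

Initial: C1(2μF, Q=10μC, V=5.00V), C2(6μF, Q=9μC, V=1.50V), C3(4μF, Q=7μC, V=1.75V), C4(6μF, Q=3μC, V=0.50V)
Op 1: GROUND 4: Q4=0; energy lost=0.750
Op 2: GROUND 2: Q2=0; energy lost=6.750
Op 3: CLOSE 2-1: Q_total=10.00, C_total=8.00, V=1.25; Q2=7.50, Q1=2.50; dissipated=18.750
Final charges: Q1=2.50, Q2=7.50, Q3=7.00, Q4=0.00

Answer: 7.50 μC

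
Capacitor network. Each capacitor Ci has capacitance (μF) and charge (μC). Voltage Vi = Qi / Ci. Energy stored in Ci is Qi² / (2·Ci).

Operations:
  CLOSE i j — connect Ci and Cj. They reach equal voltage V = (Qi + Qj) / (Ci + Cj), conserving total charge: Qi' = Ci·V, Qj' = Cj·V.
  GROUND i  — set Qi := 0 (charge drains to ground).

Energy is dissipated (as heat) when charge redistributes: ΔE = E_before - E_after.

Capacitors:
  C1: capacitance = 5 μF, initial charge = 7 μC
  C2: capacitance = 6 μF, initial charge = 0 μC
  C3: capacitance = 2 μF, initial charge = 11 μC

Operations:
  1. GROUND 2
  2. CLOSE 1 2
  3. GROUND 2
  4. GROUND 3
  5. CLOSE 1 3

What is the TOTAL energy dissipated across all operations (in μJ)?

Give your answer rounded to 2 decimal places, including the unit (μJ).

Answer: 34.43 μJ

Derivation:
Initial: C1(5μF, Q=7μC, V=1.40V), C2(6μF, Q=0μC, V=0.00V), C3(2μF, Q=11μC, V=5.50V)
Op 1: GROUND 2: Q2=0; energy lost=0.000
Op 2: CLOSE 1-2: Q_total=7.00, C_total=11.00, V=0.64; Q1=3.18, Q2=3.82; dissipated=2.673
Op 3: GROUND 2: Q2=0; energy lost=1.215
Op 4: GROUND 3: Q3=0; energy lost=30.250
Op 5: CLOSE 1-3: Q_total=3.18, C_total=7.00, V=0.45; Q1=2.27, Q3=0.91; dissipated=0.289
Total dissipated: 34.427 μJ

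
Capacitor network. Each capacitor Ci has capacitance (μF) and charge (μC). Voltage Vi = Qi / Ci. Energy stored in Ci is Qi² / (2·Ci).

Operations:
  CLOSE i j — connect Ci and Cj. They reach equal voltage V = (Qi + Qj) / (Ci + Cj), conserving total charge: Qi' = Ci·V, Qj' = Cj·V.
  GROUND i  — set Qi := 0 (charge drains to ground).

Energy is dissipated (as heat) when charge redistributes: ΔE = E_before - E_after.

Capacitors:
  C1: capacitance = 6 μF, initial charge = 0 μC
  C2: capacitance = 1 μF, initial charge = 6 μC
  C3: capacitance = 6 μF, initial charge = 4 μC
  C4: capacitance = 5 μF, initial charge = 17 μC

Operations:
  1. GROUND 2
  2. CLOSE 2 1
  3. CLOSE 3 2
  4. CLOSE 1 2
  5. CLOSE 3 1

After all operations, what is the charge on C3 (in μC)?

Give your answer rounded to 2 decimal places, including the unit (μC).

Initial: C1(6μF, Q=0μC, V=0.00V), C2(1μF, Q=6μC, V=6.00V), C3(6μF, Q=4μC, V=0.67V), C4(5μF, Q=17μC, V=3.40V)
Op 1: GROUND 2: Q2=0; energy lost=18.000
Op 2: CLOSE 2-1: Q_total=0.00, C_total=7.00, V=0.00; Q2=0.00, Q1=0.00; dissipated=0.000
Op 3: CLOSE 3-2: Q_total=4.00, C_total=7.00, V=0.57; Q3=3.43, Q2=0.57; dissipated=0.190
Op 4: CLOSE 1-2: Q_total=0.57, C_total=7.00, V=0.08; Q1=0.49, Q2=0.08; dissipated=0.140
Op 5: CLOSE 3-1: Q_total=3.92, C_total=12.00, V=0.33; Q3=1.96, Q1=1.96; dissipated=0.360
Final charges: Q1=1.96, Q2=0.08, Q3=1.96, Q4=17.00

Answer: 1.96 μC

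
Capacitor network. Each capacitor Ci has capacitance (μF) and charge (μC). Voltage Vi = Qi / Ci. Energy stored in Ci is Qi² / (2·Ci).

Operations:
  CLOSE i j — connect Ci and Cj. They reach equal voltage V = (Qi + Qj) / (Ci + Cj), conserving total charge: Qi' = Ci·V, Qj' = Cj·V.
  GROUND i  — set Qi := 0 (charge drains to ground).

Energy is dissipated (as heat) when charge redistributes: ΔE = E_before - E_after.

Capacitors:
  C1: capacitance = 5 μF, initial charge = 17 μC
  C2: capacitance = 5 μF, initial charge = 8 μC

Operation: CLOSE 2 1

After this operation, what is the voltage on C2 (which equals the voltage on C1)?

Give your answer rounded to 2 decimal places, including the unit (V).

Answer: 2.50 V

Derivation:
Initial: C1(5μF, Q=17μC, V=3.40V), C2(5μF, Q=8μC, V=1.60V)
Op 1: CLOSE 2-1: Q_total=25.00, C_total=10.00, V=2.50; Q2=12.50, Q1=12.50; dissipated=4.050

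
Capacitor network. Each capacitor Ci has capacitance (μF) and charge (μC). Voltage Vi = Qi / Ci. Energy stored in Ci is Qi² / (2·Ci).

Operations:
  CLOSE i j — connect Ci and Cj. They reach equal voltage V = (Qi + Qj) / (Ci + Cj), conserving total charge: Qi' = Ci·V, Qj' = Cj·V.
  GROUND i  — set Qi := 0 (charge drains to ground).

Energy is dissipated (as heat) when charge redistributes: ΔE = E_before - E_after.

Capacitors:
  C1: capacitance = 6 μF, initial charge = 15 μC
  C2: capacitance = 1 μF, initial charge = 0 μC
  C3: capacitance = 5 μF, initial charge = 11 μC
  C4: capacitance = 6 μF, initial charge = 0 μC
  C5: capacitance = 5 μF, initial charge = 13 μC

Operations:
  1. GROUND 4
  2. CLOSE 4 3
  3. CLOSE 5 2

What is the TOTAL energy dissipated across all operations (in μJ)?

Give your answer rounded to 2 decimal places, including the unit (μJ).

Initial: C1(6μF, Q=15μC, V=2.50V), C2(1μF, Q=0μC, V=0.00V), C3(5μF, Q=11μC, V=2.20V), C4(6μF, Q=0μC, V=0.00V), C5(5μF, Q=13μC, V=2.60V)
Op 1: GROUND 4: Q4=0; energy lost=0.000
Op 2: CLOSE 4-3: Q_total=11.00, C_total=11.00, V=1.00; Q4=6.00, Q3=5.00; dissipated=6.600
Op 3: CLOSE 5-2: Q_total=13.00, C_total=6.00, V=2.17; Q5=10.83, Q2=2.17; dissipated=2.817
Total dissipated: 9.417 μJ

Answer: 9.42 μJ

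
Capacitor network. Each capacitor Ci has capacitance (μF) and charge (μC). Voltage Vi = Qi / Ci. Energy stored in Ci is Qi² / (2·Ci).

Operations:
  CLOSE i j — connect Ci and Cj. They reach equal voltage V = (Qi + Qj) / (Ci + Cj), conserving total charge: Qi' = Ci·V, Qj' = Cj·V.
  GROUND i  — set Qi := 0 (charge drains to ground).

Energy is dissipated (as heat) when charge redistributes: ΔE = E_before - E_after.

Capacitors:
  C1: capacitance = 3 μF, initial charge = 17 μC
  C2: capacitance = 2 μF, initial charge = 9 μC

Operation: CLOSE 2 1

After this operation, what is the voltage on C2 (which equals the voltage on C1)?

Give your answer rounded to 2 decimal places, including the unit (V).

Initial: C1(3μF, Q=17μC, V=5.67V), C2(2μF, Q=9μC, V=4.50V)
Op 1: CLOSE 2-1: Q_total=26.00, C_total=5.00, V=5.20; Q2=10.40, Q1=15.60; dissipated=0.817

Answer: 5.20 V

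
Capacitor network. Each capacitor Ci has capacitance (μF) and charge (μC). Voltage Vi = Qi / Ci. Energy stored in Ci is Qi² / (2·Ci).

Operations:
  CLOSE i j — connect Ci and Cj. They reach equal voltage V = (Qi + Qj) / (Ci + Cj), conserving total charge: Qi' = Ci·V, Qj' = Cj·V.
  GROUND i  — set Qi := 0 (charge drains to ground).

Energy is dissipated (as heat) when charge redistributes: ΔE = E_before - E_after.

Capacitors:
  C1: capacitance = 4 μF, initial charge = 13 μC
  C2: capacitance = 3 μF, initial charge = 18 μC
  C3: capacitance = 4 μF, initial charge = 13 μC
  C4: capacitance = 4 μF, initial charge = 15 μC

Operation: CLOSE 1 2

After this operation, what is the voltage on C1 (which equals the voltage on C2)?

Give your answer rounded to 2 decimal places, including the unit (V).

Initial: C1(4μF, Q=13μC, V=3.25V), C2(3μF, Q=18μC, V=6.00V), C3(4μF, Q=13μC, V=3.25V), C4(4μF, Q=15μC, V=3.75V)
Op 1: CLOSE 1-2: Q_total=31.00, C_total=7.00, V=4.43; Q1=17.71, Q2=13.29; dissipated=6.482

Answer: 4.43 V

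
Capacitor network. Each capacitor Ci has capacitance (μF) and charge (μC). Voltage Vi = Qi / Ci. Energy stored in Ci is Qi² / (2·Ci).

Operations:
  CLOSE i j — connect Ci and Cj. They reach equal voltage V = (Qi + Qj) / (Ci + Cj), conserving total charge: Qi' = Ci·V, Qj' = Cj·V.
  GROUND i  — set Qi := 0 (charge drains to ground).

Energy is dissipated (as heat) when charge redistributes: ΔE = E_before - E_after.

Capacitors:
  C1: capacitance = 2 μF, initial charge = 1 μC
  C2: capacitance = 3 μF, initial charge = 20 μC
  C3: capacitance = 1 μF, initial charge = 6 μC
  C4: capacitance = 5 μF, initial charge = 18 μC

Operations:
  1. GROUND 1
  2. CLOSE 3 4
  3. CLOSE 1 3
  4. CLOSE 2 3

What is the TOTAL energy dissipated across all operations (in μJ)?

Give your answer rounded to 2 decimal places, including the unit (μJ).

Initial: C1(2μF, Q=1μC, V=0.50V), C2(3μF, Q=20μC, V=6.67V), C3(1μF, Q=6μC, V=6.00V), C4(5μF, Q=18μC, V=3.60V)
Op 1: GROUND 1: Q1=0; energy lost=0.250
Op 2: CLOSE 3-4: Q_total=24.00, C_total=6.00, V=4.00; Q3=4.00, Q4=20.00; dissipated=2.400
Op 3: CLOSE 1-3: Q_total=4.00, C_total=3.00, V=1.33; Q1=2.67, Q3=1.33; dissipated=5.333
Op 4: CLOSE 2-3: Q_total=21.33, C_total=4.00, V=5.33; Q2=16.00, Q3=5.33; dissipated=10.667
Total dissipated: 18.650 μJ

Answer: 18.65 μJ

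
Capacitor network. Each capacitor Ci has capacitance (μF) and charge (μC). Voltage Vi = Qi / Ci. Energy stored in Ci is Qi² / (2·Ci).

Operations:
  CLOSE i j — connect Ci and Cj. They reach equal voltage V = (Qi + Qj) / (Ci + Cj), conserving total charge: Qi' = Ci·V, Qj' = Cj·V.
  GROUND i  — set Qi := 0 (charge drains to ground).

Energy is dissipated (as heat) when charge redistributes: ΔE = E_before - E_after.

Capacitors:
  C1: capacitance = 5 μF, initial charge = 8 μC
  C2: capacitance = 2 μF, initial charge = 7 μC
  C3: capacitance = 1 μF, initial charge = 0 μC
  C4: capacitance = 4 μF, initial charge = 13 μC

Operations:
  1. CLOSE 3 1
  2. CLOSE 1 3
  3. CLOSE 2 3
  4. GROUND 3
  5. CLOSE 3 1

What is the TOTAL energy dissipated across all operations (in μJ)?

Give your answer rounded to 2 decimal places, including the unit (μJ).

Answer: 7.23 μJ

Derivation:
Initial: C1(5μF, Q=8μC, V=1.60V), C2(2μF, Q=7μC, V=3.50V), C3(1μF, Q=0μC, V=0.00V), C4(4μF, Q=13μC, V=3.25V)
Op 1: CLOSE 3-1: Q_total=8.00, C_total=6.00, V=1.33; Q3=1.33, Q1=6.67; dissipated=1.067
Op 2: CLOSE 1-3: Q_total=8.00, C_total=6.00, V=1.33; Q1=6.67, Q3=1.33; dissipated=0.000
Op 3: CLOSE 2-3: Q_total=8.33, C_total=3.00, V=2.78; Q2=5.56, Q3=2.78; dissipated=1.565
Op 4: GROUND 3: Q3=0; energy lost=3.858
Op 5: CLOSE 3-1: Q_total=6.67, C_total=6.00, V=1.11; Q3=1.11, Q1=5.56; dissipated=0.741
Total dissipated: 7.230 μJ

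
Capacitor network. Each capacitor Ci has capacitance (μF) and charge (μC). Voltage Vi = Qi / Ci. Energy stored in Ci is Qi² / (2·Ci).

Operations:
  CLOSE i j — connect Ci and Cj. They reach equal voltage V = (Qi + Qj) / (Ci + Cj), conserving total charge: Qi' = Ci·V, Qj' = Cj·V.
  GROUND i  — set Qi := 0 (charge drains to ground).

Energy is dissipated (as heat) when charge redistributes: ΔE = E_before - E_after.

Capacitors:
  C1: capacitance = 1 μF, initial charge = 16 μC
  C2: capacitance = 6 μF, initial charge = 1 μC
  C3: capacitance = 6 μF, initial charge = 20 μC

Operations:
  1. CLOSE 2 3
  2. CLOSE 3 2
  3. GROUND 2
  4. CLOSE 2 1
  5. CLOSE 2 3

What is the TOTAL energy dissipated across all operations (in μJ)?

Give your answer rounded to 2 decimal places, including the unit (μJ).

Initial: C1(1μF, Q=16μC, V=16.00V), C2(6μF, Q=1μC, V=0.17V), C3(6μF, Q=20μC, V=3.33V)
Op 1: CLOSE 2-3: Q_total=21.00, C_total=12.00, V=1.75; Q2=10.50, Q3=10.50; dissipated=15.042
Op 2: CLOSE 3-2: Q_total=21.00, C_total=12.00, V=1.75; Q3=10.50, Q2=10.50; dissipated=0.000
Op 3: GROUND 2: Q2=0; energy lost=9.188
Op 4: CLOSE 2-1: Q_total=16.00, C_total=7.00, V=2.29; Q2=13.71, Q1=2.29; dissipated=109.714
Op 5: CLOSE 2-3: Q_total=24.21, C_total=12.00, V=2.02; Q2=12.11, Q3=12.11; dissipated=0.430
Total dissipated: 134.374 μJ

Answer: 134.37 μJ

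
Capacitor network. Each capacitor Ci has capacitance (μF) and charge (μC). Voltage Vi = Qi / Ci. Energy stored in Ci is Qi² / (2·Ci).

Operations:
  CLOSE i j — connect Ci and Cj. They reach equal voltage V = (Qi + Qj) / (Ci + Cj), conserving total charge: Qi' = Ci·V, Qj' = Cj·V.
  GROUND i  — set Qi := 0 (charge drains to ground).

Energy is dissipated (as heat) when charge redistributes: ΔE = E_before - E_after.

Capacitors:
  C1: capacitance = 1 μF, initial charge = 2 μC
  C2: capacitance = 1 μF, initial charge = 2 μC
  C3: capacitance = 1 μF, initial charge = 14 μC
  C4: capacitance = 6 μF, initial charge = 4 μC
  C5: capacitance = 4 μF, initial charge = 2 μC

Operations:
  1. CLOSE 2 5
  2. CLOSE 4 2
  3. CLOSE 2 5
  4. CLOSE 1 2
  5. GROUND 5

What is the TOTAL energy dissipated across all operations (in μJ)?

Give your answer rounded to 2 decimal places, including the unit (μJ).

Answer: 2.49 μJ

Derivation:
Initial: C1(1μF, Q=2μC, V=2.00V), C2(1μF, Q=2μC, V=2.00V), C3(1μF, Q=14μC, V=14.00V), C4(6μF, Q=4μC, V=0.67V), C5(4μF, Q=2μC, V=0.50V)
Op 1: CLOSE 2-5: Q_total=4.00, C_total=5.00, V=0.80; Q2=0.80, Q5=3.20; dissipated=0.900
Op 2: CLOSE 4-2: Q_total=4.80, C_total=7.00, V=0.69; Q4=4.11, Q2=0.69; dissipated=0.008
Op 3: CLOSE 2-5: Q_total=3.89, C_total=5.00, V=0.78; Q2=0.78, Q5=3.11; dissipated=0.005
Op 4: CLOSE 1-2: Q_total=2.78, C_total=2.00, V=1.39; Q1=1.39, Q2=1.39; dissipated=0.374
Op 5: GROUND 5: Q5=0; energy lost=1.208
Total dissipated: 2.495 μJ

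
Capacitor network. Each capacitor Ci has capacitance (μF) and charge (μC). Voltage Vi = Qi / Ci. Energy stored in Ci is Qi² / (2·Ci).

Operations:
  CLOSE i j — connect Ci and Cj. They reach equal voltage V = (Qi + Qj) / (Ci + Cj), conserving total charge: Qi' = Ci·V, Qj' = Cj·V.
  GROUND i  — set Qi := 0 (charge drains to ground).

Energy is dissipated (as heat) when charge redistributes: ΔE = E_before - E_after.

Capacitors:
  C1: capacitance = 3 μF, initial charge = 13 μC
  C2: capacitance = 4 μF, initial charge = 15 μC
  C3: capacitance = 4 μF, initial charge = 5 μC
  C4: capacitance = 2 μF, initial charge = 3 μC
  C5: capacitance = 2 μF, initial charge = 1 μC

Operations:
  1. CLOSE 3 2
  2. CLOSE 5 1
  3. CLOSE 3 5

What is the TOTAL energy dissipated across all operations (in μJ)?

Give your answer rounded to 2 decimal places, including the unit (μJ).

Answer: 15.13 μJ

Derivation:
Initial: C1(3μF, Q=13μC, V=4.33V), C2(4μF, Q=15μC, V=3.75V), C3(4μF, Q=5μC, V=1.25V), C4(2μF, Q=3μC, V=1.50V), C5(2μF, Q=1μC, V=0.50V)
Op 1: CLOSE 3-2: Q_total=20.00, C_total=8.00, V=2.50; Q3=10.00, Q2=10.00; dissipated=6.250
Op 2: CLOSE 5-1: Q_total=14.00, C_total=5.00, V=2.80; Q5=5.60, Q1=8.40; dissipated=8.817
Op 3: CLOSE 3-5: Q_total=15.60, C_total=6.00, V=2.60; Q3=10.40, Q5=5.20; dissipated=0.060
Total dissipated: 15.127 μJ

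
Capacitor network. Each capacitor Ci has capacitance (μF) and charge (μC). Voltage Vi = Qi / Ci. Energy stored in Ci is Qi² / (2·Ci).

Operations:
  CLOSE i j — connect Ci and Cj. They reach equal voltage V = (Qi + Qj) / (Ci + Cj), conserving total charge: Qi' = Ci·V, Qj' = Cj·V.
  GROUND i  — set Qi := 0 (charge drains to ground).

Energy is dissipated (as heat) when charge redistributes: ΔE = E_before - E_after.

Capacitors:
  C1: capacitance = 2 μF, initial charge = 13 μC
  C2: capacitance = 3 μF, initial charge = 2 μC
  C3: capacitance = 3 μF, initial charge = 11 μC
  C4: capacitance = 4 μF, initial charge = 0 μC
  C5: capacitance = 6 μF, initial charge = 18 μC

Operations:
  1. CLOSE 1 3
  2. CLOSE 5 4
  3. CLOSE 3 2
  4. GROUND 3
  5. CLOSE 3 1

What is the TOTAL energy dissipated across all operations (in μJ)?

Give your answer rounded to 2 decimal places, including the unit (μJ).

Answer: 53.46 μJ

Derivation:
Initial: C1(2μF, Q=13μC, V=6.50V), C2(3μF, Q=2μC, V=0.67V), C3(3μF, Q=11μC, V=3.67V), C4(4μF, Q=0μC, V=0.00V), C5(6μF, Q=18μC, V=3.00V)
Op 1: CLOSE 1-3: Q_total=24.00, C_total=5.00, V=4.80; Q1=9.60, Q3=14.40; dissipated=4.817
Op 2: CLOSE 5-4: Q_total=18.00, C_total=10.00, V=1.80; Q5=10.80, Q4=7.20; dissipated=10.800
Op 3: CLOSE 3-2: Q_total=16.40, C_total=6.00, V=2.73; Q3=8.20, Q2=8.20; dissipated=12.813
Op 4: GROUND 3: Q3=0; energy lost=11.207
Op 5: CLOSE 3-1: Q_total=9.60, C_total=5.00, V=1.92; Q3=5.76, Q1=3.84; dissipated=13.824
Total dissipated: 53.461 μJ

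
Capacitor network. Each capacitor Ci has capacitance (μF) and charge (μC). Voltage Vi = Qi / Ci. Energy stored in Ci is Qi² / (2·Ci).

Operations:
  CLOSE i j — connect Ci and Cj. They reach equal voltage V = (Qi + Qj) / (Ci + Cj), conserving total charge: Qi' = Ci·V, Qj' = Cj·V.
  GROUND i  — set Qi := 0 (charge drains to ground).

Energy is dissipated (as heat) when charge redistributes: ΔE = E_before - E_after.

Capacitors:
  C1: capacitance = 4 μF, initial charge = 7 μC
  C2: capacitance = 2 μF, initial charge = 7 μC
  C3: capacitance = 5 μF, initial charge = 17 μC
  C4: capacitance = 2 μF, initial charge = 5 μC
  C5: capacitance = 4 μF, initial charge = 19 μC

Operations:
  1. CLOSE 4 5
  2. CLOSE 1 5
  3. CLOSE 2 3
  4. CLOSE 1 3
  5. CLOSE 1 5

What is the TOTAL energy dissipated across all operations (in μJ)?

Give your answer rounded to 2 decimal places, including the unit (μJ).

Initial: C1(4μF, Q=7μC, V=1.75V), C2(2μF, Q=7μC, V=3.50V), C3(5μF, Q=17μC, V=3.40V), C4(2μF, Q=5μC, V=2.50V), C5(4μF, Q=19μC, V=4.75V)
Op 1: CLOSE 4-5: Q_total=24.00, C_total=6.00, V=4.00; Q4=8.00, Q5=16.00; dissipated=3.375
Op 2: CLOSE 1-5: Q_total=23.00, C_total=8.00, V=2.88; Q1=11.50, Q5=11.50; dissipated=5.062
Op 3: CLOSE 2-3: Q_total=24.00, C_total=7.00, V=3.43; Q2=6.86, Q3=17.14; dissipated=0.007
Op 4: CLOSE 1-3: Q_total=28.64, C_total=9.00, V=3.18; Q1=12.73, Q3=15.91; dissipated=0.340
Op 5: CLOSE 1-5: Q_total=24.23, C_total=8.00, V=3.03; Q1=12.12, Q5=12.12; dissipated=0.095
Total dissipated: 8.880 μJ

Answer: 8.88 μJ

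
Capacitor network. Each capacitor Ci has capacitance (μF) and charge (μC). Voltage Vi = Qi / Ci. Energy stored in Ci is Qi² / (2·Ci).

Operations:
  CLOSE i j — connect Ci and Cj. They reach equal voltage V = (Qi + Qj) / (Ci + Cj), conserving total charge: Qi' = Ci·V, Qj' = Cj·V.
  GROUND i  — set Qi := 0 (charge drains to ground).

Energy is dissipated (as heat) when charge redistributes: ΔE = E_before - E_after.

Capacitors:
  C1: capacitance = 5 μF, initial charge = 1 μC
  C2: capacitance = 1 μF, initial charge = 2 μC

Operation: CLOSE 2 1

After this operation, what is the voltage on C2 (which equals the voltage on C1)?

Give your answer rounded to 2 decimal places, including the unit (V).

Initial: C1(5μF, Q=1μC, V=0.20V), C2(1μF, Q=2μC, V=2.00V)
Op 1: CLOSE 2-1: Q_total=3.00, C_total=6.00, V=0.50; Q2=0.50, Q1=2.50; dissipated=1.350

Answer: 0.50 V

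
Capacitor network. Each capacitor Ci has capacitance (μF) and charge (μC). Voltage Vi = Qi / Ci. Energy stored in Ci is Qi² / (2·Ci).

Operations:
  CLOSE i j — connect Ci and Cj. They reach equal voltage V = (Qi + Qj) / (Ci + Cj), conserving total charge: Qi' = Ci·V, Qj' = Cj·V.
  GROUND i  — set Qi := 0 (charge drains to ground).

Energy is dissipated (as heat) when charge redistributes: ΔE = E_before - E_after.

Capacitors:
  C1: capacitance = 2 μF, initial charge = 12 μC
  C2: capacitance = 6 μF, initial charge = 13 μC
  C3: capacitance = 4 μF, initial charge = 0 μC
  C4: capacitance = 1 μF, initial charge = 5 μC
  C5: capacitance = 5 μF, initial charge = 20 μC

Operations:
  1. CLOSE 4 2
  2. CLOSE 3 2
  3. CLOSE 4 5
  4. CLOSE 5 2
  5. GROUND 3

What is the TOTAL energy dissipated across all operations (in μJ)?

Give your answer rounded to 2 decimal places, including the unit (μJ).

Answer: 23.70 μJ

Derivation:
Initial: C1(2μF, Q=12μC, V=6.00V), C2(6μF, Q=13μC, V=2.17V), C3(4μF, Q=0μC, V=0.00V), C4(1μF, Q=5μC, V=5.00V), C5(5μF, Q=20μC, V=4.00V)
Op 1: CLOSE 4-2: Q_total=18.00, C_total=7.00, V=2.57; Q4=2.57, Q2=15.43; dissipated=3.440
Op 2: CLOSE 3-2: Q_total=15.43, C_total=10.00, V=1.54; Q3=6.17, Q2=9.26; dissipated=7.935
Op 3: CLOSE 4-5: Q_total=22.57, C_total=6.00, V=3.76; Q4=3.76, Q5=18.81; dissipated=0.850
Op 4: CLOSE 5-2: Q_total=28.07, C_total=11.00, V=2.55; Q5=12.76, Q2=15.31; dissipated=6.715
Op 5: GROUND 3: Q3=0; energy lost=4.761
Total dissipated: 23.701 μJ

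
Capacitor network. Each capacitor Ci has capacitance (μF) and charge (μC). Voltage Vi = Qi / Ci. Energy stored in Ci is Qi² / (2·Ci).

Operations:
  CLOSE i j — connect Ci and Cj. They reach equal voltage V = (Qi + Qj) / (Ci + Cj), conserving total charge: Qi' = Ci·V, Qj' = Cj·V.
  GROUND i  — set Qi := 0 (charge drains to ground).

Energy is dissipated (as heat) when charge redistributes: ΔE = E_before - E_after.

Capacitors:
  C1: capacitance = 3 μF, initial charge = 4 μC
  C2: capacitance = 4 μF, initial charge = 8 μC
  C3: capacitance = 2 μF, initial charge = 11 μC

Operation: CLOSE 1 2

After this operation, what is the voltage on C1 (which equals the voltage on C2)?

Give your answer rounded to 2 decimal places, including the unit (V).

Initial: C1(3μF, Q=4μC, V=1.33V), C2(4μF, Q=8μC, V=2.00V), C3(2μF, Q=11μC, V=5.50V)
Op 1: CLOSE 1-2: Q_total=12.00, C_total=7.00, V=1.71; Q1=5.14, Q2=6.86; dissipated=0.381

Answer: 1.71 V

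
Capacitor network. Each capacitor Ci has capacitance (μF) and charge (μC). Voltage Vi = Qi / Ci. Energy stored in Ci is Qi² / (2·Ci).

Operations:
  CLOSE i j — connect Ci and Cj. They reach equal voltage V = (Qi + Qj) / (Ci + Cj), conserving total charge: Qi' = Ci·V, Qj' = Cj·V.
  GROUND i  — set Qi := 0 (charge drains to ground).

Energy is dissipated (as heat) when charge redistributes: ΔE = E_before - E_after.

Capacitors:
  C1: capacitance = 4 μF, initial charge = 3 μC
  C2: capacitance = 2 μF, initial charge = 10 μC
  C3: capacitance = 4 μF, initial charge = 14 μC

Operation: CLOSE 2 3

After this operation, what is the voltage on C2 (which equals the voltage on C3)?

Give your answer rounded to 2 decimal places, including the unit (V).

Initial: C1(4μF, Q=3μC, V=0.75V), C2(2μF, Q=10μC, V=5.00V), C3(4μF, Q=14μC, V=3.50V)
Op 1: CLOSE 2-3: Q_total=24.00, C_total=6.00, V=4.00; Q2=8.00, Q3=16.00; dissipated=1.500

Answer: 4.00 V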